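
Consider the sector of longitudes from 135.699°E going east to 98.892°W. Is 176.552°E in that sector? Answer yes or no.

Yes

Band width going east from +135.699° to -98.892°: ((-98.892 − 135.699) mod 360) = 125.409°.
Offset of +176.552° east of the west edge: ((176.552 − 135.699) mod 360) = 40.853°.
40.853° ≤ 125.409° ⇒ inside.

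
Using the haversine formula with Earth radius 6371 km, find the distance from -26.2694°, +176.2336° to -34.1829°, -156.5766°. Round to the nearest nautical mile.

1483 nmi

Δλ = -156.5766 − 176.2336 = -332.8102°; wrapped into (−180°, 180°]: 27.1898°.
Δφ = -34.1829 − -26.2694 = -7.9135°.
a = sin²(Δφ/2) + cos φ₁ · cos φ₂ · sin²(Δλ/2) = 0.045747.
c = 2·atan2(√a, √(1−a)) = 0.43110 rad → d = 6371·c ≈ 2746.56 km ≈ 1483.02 nmi.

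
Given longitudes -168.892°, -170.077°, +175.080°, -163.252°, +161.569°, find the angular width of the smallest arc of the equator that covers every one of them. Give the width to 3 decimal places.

35.179°

Sort the longitudes: -170.077°, -168.892°, -163.252°, +161.569°, +175.080°.
Eastward gaps between consecutive values (wrapping around): 1.185°, 5.640°, 324.821°, 13.511°, 14.843°.
Largest gap = 324.821° ⇒ minimal covering band is its complement: 360° − 324.821° = 35.179°.
Band runs from +161.569° eastward to -163.252°, crossing the antimeridian.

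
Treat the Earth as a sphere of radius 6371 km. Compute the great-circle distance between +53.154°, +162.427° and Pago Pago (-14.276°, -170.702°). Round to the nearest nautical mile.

4279 nmi

Δλ = -170.702 − 162.427 = -333.129°; wrapped into (−180°, 180°]: 26.871°.
Δφ = -14.276 − 53.154 = -67.430°.
a = sin²(Δφ/2) + cos φ₁ · cos φ₂ · sin²(Δλ/2) = 0.339468.
c = 2·atan2(√a, √(1−a)) = 1.24394 rad → d = 6371·c ≈ 7925.17 km ≈ 4279.25 nmi.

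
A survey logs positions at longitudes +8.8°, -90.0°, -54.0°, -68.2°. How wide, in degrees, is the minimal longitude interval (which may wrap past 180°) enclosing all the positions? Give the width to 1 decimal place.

Sort the longitudes: -90.0°, -68.2°, -54.0°, +8.8°.
Eastward gaps between consecutive values (wrapping around): 21.8°, 14.2°, 62.8°, 261.2°.
Largest gap = 261.2° ⇒ minimal covering band is its complement: 360° − 261.2° = 98.8°.
Band runs from -90.0° eastward to +8.8°.

98.8°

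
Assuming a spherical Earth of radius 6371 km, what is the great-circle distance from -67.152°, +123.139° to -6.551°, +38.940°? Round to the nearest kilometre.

9086 km

Δλ = 38.940 − 123.139 = -84.199°.
Δφ = -6.551 − -67.152 = 60.601°.
a = sin²(Δφ/2) + cos φ₁ · cos φ₂ · sin²(Δλ/2) = 0.427937.
c = 2·atan2(√a, √(1−a)) = 1.42617 rad → d = 6371·c ≈ 9086.11 km.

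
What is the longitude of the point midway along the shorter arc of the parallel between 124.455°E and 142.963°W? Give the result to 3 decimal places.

Signed shortest Δλ from +124.455° to -142.963° is +92.582°.
Midpoint longitude = +124.455° + (+92.582°)/2 = +124.455° + 46.291° = +170.746°.
(The naïve average (+124.455 + -142.963)/2 = -9.254° is on the wrong side of the globe.)

170.746°E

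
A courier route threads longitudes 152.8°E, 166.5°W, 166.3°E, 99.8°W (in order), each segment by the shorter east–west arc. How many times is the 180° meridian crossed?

3

Leg 1: +152.8° → -166.5°, shortest Δλ = 40.7° (east) — crosses 180°.
Leg 2: -166.5° → +166.3°, shortest Δλ = -27.2° (west) — crosses 180°.
Leg 3: +166.3° → -99.8°, shortest Δλ = 93.9° (east) — crosses 180°.
Total crossings: 3.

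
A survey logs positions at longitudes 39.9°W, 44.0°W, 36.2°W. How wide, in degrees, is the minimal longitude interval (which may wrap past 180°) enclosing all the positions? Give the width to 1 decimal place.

Sort the longitudes: -44.0°, -39.9°, -36.2°.
Eastward gaps between consecutive values (wrapping around): 4.1°, 3.7°, 352.2°.
Largest gap = 352.2° ⇒ minimal covering band is its complement: 360° − 352.2° = 7.8°.
Band runs from -44.0° eastward to -36.2°.

7.8°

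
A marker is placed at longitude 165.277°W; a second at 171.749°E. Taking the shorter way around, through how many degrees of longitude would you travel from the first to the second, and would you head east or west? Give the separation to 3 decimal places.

Raw difference: 171.749 − -165.277 = 337.026°.
Normalise into (−180°, 180°]: 337.026° − 360° = -22.974°.
Negative ⇒ the second point lies to the west; separation 22.974°.

22.974° west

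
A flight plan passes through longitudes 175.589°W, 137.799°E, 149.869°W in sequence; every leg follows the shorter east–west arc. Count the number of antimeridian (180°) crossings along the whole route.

Leg 1: -175.589° → +137.799°, shortest Δλ = -46.612° (west) — crosses 180°.
Leg 2: +137.799° → -149.869°, shortest Δλ = 72.332° (east) — crosses 180°.
Total crossings: 2.

2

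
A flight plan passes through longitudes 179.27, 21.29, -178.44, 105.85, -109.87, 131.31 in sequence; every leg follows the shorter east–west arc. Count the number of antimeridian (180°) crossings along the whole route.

4

Leg 1: +179.27° → +21.29°, shortest Δλ = -157.98° (west) — does not cross 180°.
Leg 2: +21.29° → -178.44°, shortest Δλ = 160.27° (east) — crosses 180°.
Leg 3: -178.44° → +105.85°, shortest Δλ = -75.71° (west) — crosses 180°.
Leg 4: +105.85° → -109.87°, shortest Δλ = 144.28° (east) — crosses 180°.
Leg 5: -109.87° → +131.31°, shortest Δλ = -118.82° (west) — crosses 180°.
Total crossings: 4.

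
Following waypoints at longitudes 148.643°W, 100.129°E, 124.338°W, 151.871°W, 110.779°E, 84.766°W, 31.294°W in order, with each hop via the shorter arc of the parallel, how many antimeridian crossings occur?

Leg 1: -148.643° → +100.129°, shortest Δλ = -111.228° (west) — crosses 180°.
Leg 2: +100.129° → -124.338°, shortest Δλ = 135.533° (east) — crosses 180°.
Leg 3: -124.338° → -151.871°, shortest Δλ = -27.533° (west) — does not cross 180°.
Leg 4: -151.871° → +110.779°, shortest Δλ = -97.35° (west) — crosses 180°.
Leg 5: +110.779° → -84.766°, shortest Δλ = 164.455° (east) — crosses 180°.
Leg 6: -84.766° → -31.294°, shortest Δλ = 53.472° (east) — does not cross 180°.
Total crossings: 4.

4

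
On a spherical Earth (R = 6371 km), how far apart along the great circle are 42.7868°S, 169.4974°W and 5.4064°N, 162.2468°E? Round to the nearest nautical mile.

3277 nmi

Δλ = 162.2468 − -169.4974 = 331.7442°; wrapped into (−180°, 180°]: -28.2558°.
Δφ = 5.4064 − -42.7868 = 48.1932°.
a = sin²(Δφ/2) + cos φ₁ · cos φ₂ · sin²(Δλ/2) = 0.210219.
c = 2·atan2(√a, √(1−a)) = 0.95261 rad → d = 6371·c ≈ 6069.05 km ≈ 3277.02 nmi.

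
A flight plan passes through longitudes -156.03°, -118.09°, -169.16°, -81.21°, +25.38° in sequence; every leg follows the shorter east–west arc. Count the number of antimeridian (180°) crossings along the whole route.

0

Leg 1: -156.03° → -118.09°, shortest Δλ = 37.94° (east) — does not cross 180°.
Leg 2: -118.09° → -169.16°, shortest Δλ = -51.07° (west) — does not cross 180°.
Leg 3: -169.16° → -81.21°, shortest Δλ = 87.95° (east) — does not cross 180°.
Leg 4: -81.21° → +25.38°, shortest Δλ = 106.59° (east) — does not cross 180°.
Total crossings: 0.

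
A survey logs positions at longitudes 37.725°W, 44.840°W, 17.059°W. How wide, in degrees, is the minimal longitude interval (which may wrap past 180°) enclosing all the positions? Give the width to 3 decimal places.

Sort the longitudes: -44.840°, -37.725°, -17.059°.
Eastward gaps between consecutive values (wrapping around): 7.115°, 20.666°, 332.219°.
Largest gap = 332.219° ⇒ minimal covering band is its complement: 360° − 332.219° = 27.781°.
Band runs from -44.840° eastward to -17.059°.

27.781°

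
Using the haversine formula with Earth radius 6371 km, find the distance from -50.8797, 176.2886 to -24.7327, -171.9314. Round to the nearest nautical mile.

Δλ = -171.9314 − 176.2886 = -348.2200°; wrapped into (−180°, 180°]: 11.7800°.
Δφ = -24.7327 − -50.8797 = 26.1470°.
a = sin²(Δφ/2) + cos φ₁ · cos φ₂ · sin²(Δλ/2) = 0.057202.
c = 2·atan2(√a, √(1−a)) = 0.48302 rad → d = 6371·c ≈ 3077.31 km ≈ 1661.62 nmi.

1662 nmi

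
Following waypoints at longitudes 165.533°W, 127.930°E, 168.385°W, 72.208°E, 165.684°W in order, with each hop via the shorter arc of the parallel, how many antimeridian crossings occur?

4

Leg 1: -165.533° → +127.930°, shortest Δλ = -66.537° (west) — crosses 180°.
Leg 2: +127.930° → -168.385°, shortest Δλ = 63.685° (east) — crosses 180°.
Leg 3: -168.385° → +72.208°, shortest Δλ = -119.407° (west) — crosses 180°.
Leg 4: +72.208° → -165.684°, shortest Δλ = 122.108° (east) — crosses 180°.
Total crossings: 4.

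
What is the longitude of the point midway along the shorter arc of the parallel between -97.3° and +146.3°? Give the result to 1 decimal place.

Signed shortest Δλ from -97.3° to +146.3° is -116.4°.
Midpoint longitude = -97.3° + (-116.4°)/2 = -97.3° − 58.2° = -155.5°.
(The naïve average (-97.3 + +146.3)/2 = 24.5° is on the wrong side of the globe.)

-155.5°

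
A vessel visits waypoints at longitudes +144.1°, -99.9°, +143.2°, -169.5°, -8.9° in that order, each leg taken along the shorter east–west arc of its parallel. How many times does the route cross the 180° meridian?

Leg 1: +144.1° → -99.9°, shortest Δλ = 116.0° (east) — crosses 180°.
Leg 2: -99.9° → +143.2°, shortest Δλ = -116.9° (west) — crosses 180°.
Leg 3: +143.2° → -169.5°, shortest Δλ = 47.3° (east) — crosses 180°.
Leg 4: -169.5° → -8.9°, shortest Δλ = 160.6° (east) — does not cross 180°.
Total crossings: 3.

3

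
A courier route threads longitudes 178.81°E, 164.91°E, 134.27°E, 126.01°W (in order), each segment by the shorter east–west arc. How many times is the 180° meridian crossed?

1

Leg 1: +178.81° → +164.91°, shortest Δλ = -13.9° (west) — does not cross 180°.
Leg 2: +164.91° → +134.27°, shortest Δλ = -30.64° (west) — does not cross 180°.
Leg 3: +134.27° → -126.01°, shortest Δλ = 99.72° (east) — crosses 180°.
Total crossings: 1.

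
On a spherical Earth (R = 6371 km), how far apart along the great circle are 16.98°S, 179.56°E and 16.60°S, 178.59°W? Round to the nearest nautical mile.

109 nmi

Δλ = -178.59 − 179.56 = -358.15°; wrapped into (−180°, 180°]: 1.85°.
Δφ = -16.60 − -16.98 = 0.38°.
a = sin²(Δφ/2) + cos φ₁ · cos φ₂ · sin²(Δλ/2) = 0.000250.
c = 2·atan2(√a, √(1−a)) = 0.03162 rad → d = 6371·c ≈ 201.42 km ≈ 108.76 nmi.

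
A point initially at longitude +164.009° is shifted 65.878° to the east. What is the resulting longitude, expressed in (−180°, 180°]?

-130.113°

Start at +164.009°; shift +65.878° → +229.887°.
+229.887° lies outside (−180°, 180°]; subtract 360° → -130.113°.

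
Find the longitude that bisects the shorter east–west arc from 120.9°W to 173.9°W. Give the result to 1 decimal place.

147.4°W

Signed shortest Δλ from -120.9° to -173.9° is -53.0°.
Midpoint longitude = -120.9° + (-53.0°)/2 = -120.9° − 26.5° = -147.4°.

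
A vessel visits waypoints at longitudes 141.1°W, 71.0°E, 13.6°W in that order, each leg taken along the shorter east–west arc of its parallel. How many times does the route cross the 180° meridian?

1

Leg 1: -141.1° → +71.0°, shortest Δλ = -147.9° (west) — crosses 180°.
Leg 2: +71.0° → -13.6°, shortest Δλ = -84.6° (west) — does not cross 180°.
Total crossings: 1.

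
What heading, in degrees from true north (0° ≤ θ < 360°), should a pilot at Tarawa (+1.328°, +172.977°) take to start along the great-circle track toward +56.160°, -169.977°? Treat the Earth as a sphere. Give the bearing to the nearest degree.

Δλ = -169.977 − 172.977 = -342.954°; wrapped into (−180°, 180°]: 17.046°.
θ = atan2( sin Δλ · cos φ₂ , cos φ₁ · sin φ₂ − sin φ₁ · cos φ₂ · cos Δλ )
  = atan2(0.16324, 0.81803) = 11.285° → normalised to [0°, 360°): 11.285°.

11°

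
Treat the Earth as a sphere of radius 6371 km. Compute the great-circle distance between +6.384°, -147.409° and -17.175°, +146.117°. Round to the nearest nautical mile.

Δλ = 146.117 − -147.409 = 293.526°; wrapped into (−180°, 180°]: -66.474°.
Δφ = -17.175 − 6.384 = -23.559°.
a = sin²(Δφ/2) + cos φ₁ · cos φ₂ · sin²(Δλ/2) = 0.326917.
c = 2·atan2(√a, √(1−a)) = 1.21731 rad → d = 6371·c ≈ 7755.51 km ≈ 4187.64 nmi.

4188 nmi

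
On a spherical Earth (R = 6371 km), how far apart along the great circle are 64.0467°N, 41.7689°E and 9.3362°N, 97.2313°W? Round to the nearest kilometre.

Δλ = -97.2313 − 41.7689 = -139.0002°.
Δφ = 9.3362 − 64.0467 = -54.7105°.
a = sin²(Δφ/2) + cos φ₁ · cos φ₂ · sin²(Δλ/2) = 0.590024.
c = 2·atan2(√a, √(1−a)) = 1.75183 rad → d = 6371·c ≈ 11160.92 km.

11161 km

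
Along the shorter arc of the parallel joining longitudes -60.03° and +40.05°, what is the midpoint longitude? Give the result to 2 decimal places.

-9.99°

Signed shortest Δλ from -60.03° to +40.05° is +100.08°.
Midpoint longitude = -60.03° + (+100.08°)/2 = -60.03° + 50.04° = -9.99°.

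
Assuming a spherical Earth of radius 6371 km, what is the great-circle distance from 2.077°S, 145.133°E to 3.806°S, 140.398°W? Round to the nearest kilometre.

Δλ = -140.398 − 145.133 = -285.531°; wrapped into (−180°, 180°]: 74.469°.
Δφ = -3.806 − -2.077 = -1.729°.
a = sin²(Δφ/2) + cos φ₁ · cos φ₂ · sin²(Δλ/2) = 0.365300.
c = 2·atan2(√a, √(1−a)) = 1.29803 rad → d = 6371·c ≈ 8269.73 km.

8270 km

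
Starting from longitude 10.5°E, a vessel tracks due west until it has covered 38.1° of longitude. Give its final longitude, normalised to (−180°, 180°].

27.6°W

Start at +10.5°; shift −38.1° → -27.6°.
-27.6° already lies in (−180°, 180°].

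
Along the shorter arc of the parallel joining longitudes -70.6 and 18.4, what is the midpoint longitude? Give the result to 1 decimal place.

-26.1°

Signed shortest Δλ from -70.6° to +18.4° is +89.0°.
Midpoint longitude = -70.6° + (+89.0°)/2 = -70.6° + 44.5° = -26.1°.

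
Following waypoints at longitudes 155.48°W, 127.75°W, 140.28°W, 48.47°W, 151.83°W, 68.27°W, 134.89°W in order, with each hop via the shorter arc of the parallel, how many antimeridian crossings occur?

0

Leg 1: -155.48° → -127.75°, shortest Δλ = 27.73° (east) — does not cross 180°.
Leg 2: -127.75° → -140.28°, shortest Δλ = -12.53° (west) — does not cross 180°.
Leg 3: -140.28° → -48.47°, shortest Δλ = 91.81° (east) — does not cross 180°.
Leg 4: -48.47° → -151.83°, shortest Δλ = -103.36° (west) — does not cross 180°.
Leg 5: -151.83° → -68.27°, shortest Δλ = 83.56° (east) — does not cross 180°.
Leg 6: -68.27° → -134.89°, shortest Δλ = -66.62° (west) — does not cross 180°.
Total crossings: 0.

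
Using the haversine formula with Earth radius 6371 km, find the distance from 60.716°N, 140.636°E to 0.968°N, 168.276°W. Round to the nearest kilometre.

7919 km

Δλ = -168.276 − 140.636 = -308.912°; wrapped into (−180°, 180°]: 51.088°.
Δφ = 0.968 − 60.716 = -59.748°.
a = sin²(Δφ/2) + cos φ₁ · cos φ₂ · sin²(Δλ/2) = 0.339034.
c = 2·atan2(√a, √(1−a)) = 1.24303 rad → d = 6371·c ≈ 7919.32 km.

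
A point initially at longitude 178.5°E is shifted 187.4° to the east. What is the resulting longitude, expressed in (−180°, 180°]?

5.9°E

Start at +178.5°; shift +187.4° → +365.9°.
+365.9° lies outside (−180°, 180°]; subtract 360° → +5.9°.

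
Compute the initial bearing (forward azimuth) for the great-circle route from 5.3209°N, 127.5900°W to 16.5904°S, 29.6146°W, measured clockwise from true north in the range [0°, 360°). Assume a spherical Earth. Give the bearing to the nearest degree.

Δλ = -29.6146 − -127.5900 = 97.9754°.
θ = atan2( sin Δλ · cos φ₂ , cos φ₁ · sin φ₂ − sin φ₁ · cos φ₂ · cos Δλ )
  = atan2(0.94910, -0.27197) = 105.990° → normalised to [0°, 360°): 105.990°.

106°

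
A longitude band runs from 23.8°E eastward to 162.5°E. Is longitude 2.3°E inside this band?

Band width going east from +23.8° to +162.5°: ((162.5 − 23.8) mod 360) = 138.7°.
Offset of +2.3° east of the west edge: ((2.3 − 23.8) mod 360) = 338.5°.
338.5° > 138.7° ⇒ outside.

No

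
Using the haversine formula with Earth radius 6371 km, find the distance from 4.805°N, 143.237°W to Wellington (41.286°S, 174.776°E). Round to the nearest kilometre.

Δλ = 174.776 − -143.237 = 318.013°; wrapped into (−180°, 180°]: -41.987°.
Δφ = -41.286 − 4.805 = -46.091°.
a = sin²(Δφ/2) + cos φ₁ · cos φ₂ · sin²(Δλ/2) = 0.249350.
c = 2·atan2(√a, √(1−a)) = 1.04570 rad → d = 6371·c ≈ 6662.13 km.

6662 km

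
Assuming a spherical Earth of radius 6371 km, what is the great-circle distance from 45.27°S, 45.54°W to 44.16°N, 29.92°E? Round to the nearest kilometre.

12410 km

Δλ = 29.92 − -45.54 = 75.46°.
Δφ = 44.16 − -45.27 = 89.43°.
a = sin²(Δφ/2) + cos φ₁ · cos φ₂ · sin²(Δλ/2) = 0.684089.
c = 2·atan2(√a, √(1−a)) = 1.94785 rad → d = 6371·c ≈ 12409.73 km.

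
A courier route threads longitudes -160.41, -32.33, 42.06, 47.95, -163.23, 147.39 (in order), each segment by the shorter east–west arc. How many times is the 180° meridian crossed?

2

Leg 1: -160.41° → -32.33°, shortest Δλ = 128.08° (east) — does not cross 180°.
Leg 2: -32.33° → +42.06°, shortest Δλ = 74.39° (east) — does not cross 180°.
Leg 3: +42.06° → +47.95°, shortest Δλ = 5.89° (east) — does not cross 180°.
Leg 4: +47.95° → -163.23°, shortest Δλ = 148.82° (east) — crosses 180°.
Leg 5: -163.23° → +147.39°, shortest Δλ = -49.38° (west) — crosses 180°.
Total crossings: 2.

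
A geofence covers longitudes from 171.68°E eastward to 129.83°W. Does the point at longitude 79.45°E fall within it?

Band width going east from +171.68° to -129.83°: ((-129.83 − 171.68) mod 360) = 58.49°.
Offset of +79.45° east of the west edge: ((79.45 − 171.68) mod 360) = 267.77°.
267.77° > 58.49° ⇒ outside.

No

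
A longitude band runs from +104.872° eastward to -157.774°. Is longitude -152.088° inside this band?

Band width going east from +104.872° to -157.774°: ((-157.774 − 104.872) mod 360) = 97.354°.
Offset of -152.088° east of the west edge: ((-152.088 − 104.872) mod 360) = 103.040°.
103.040° > 97.354° ⇒ outside.

No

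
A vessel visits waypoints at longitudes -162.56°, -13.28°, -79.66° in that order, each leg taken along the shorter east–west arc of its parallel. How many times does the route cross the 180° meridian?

0

Leg 1: -162.56° → -13.28°, shortest Δλ = 149.28° (east) — does not cross 180°.
Leg 2: -13.28° → -79.66°, shortest Δλ = -66.38° (west) — does not cross 180°.
Total crossings: 0.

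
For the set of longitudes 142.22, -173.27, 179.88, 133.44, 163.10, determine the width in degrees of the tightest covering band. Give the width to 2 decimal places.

Sort the longitudes: -173.27°, +133.44°, +142.22°, +163.10°, +179.88°.
Eastward gaps between consecutive values (wrapping around): 306.71°, 8.78°, 20.88°, 16.78°, 6.85°.
Largest gap = 306.71° ⇒ minimal covering band is its complement: 360° − 306.71° = 53.29°.
Band runs from +133.44° eastward to -173.27°, crossing the antimeridian.

53.29°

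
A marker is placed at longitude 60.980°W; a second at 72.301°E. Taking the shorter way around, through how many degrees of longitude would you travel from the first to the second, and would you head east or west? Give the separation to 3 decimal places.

Raw difference: 72.301 − -60.980 = 133.281°.
Normalise into (−180°, 180°]: 133.281° stays 133.281°.
Positive ⇒ the second point lies to the east; separation 133.281°.

133.281° east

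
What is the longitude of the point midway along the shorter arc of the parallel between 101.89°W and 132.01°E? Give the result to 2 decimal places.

Signed shortest Δλ from -101.89° to +132.01° is -126.10°.
Midpoint longitude = -101.89° + (-126.10°)/2 = -101.89° − 63.05° = -164.94°.
(The naïve average (-101.89 + +132.01)/2 = 15.06° is on the wrong side of the globe.)

164.94°W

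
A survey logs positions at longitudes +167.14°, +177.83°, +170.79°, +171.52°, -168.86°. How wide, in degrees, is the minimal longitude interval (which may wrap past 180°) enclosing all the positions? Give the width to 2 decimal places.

Sort the longitudes: -168.86°, +167.14°, +170.79°, +171.52°, +177.83°.
Eastward gaps between consecutive values (wrapping around): 336.00°, 3.65°, 0.73°, 6.31°, 13.31°.
Largest gap = 336.00° ⇒ minimal covering band is its complement: 360° − 336.00° = 24.00°.
Band runs from +167.14° eastward to -168.86°, crossing the antimeridian.

24.00°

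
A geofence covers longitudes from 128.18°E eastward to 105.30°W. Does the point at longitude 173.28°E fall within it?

Yes

Band width going east from +128.18° to -105.30°: ((-105.30 − 128.18) mod 360) = 126.52°.
Offset of +173.28° east of the west edge: ((173.28 − 128.18) mod 360) = 45.10°.
45.10° ≤ 126.52° ⇒ inside.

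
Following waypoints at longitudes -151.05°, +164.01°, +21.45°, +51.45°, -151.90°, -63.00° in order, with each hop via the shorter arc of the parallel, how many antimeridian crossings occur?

2

Leg 1: -151.05° → +164.01°, shortest Δλ = -44.94° (west) — crosses 180°.
Leg 2: +164.01° → +21.45°, shortest Δλ = -142.56° (west) — does not cross 180°.
Leg 3: +21.45° → +51.45°, shortest Δλ = 30.0° (east) — does not cross 180°.
Leg 4: +51.45° → -151.90°, shortest Δλ = 156.65° (east) — crosses 180°.
Leg 5: -151.90° → -63.00°, shortest Δλ = 88.9° (east) — does not cross 180°.
Total crossings: 2.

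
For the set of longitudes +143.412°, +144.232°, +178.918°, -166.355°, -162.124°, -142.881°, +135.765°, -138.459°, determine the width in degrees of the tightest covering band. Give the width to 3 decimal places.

Sort the longitudes: -166.355°, -162.124°, -142.881°, -138.459°, +135.765°, +143.412°, +144.232°, +178.918°.
Eastward gaps between consecutive values (wrapping around): 4.231°, 19.243°, 4.422°, 274.224°, 7.647°, 0.820°, 34.686°, 14.727°.
Largest gap = 274.224° ⇒ minimal covering band is its complement: 360° − 274.224° = 85.776°.
Band runs from +135.765° eastward to -138.459°, crossing the antimeridian.

85.776°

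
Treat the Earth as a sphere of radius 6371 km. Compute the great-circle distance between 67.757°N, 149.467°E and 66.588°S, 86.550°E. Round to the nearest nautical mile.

Δλ = 86.550 − 149.467 = -62.917°.
Δφ = -66.588 − 67.757 = -134.345°.
a = sin²(Δφ/2) + cos φ₁ · cos φ₂ · sin²(Δλ/2) = 0.890453.
c = 2·atan2(√a, √(1−a)) = 2.46691 rad → d = 6371·c ≈ 15716.70 km ≈ 8486.34 nmi.

8486 nmi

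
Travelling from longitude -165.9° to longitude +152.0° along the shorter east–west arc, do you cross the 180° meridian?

Yes

Naïve |152.0 − -165.9| = 317.9° > 180°, so the shorter arc goes the other way round — across 180°.
Signed shortest Δλ = ((152.0 − -165.9 + 180) mod 360) − 180 = -42.1°.
Going west by 42.1° from -165.9° passes through 180° before reaching +152.0°.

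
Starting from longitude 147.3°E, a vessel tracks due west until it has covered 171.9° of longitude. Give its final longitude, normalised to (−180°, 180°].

24.6°W

Start at +147.3°; shift −171.9° → -24.6°.
-24.6° already lies in (−180°, 180°].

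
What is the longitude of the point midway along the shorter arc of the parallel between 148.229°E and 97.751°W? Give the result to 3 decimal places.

154.761°W

Signed shortest Δλ from +148.229° to -97.751° is +114.020°.
Midpoint longitude = +148.229° + (+114.020°)/2 = +148.229° + 57.010° = +205.239°.
Normalise into (−180°, 180°]: -154.761°.
(The naïve average (+148.229 + -97.751)/2 = 25.239° is on the wrong side of the globe.)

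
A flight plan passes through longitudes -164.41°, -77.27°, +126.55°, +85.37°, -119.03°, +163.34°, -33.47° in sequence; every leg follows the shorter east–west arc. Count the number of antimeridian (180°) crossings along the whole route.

Leg 1: -164.41° → -77.27°, shortest Δλ = 87.14° (east) — does not cross 180°.
Leg 2: -77.27° → +126.55°, shortest Δλ = -156.18° (west) — crosses 180°.
Leg 3: +126.55° → +85.37°, shortest Δλ = -41.18° (west) — does not cross 180°.
Leg 4: +85.37° → -119.03°, shortest Δλ = 155.6° (east) — crosses 180°.
Leg 5: -119.03° → +163.34°, shortest Δλ = -77.63° (west) — crosses 180°.
Leg 6: +163.34° → -33.47°, shortest Δλ = 163.19° (east) — crosses 180°.
Total crossings: 4.

4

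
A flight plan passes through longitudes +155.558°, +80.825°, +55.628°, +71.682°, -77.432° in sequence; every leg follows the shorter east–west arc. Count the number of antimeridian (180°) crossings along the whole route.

0

Leg 1: +155.558° → +80.825°, shortest Δλ = -74.733° (west) — does not cross 180°.
Leg 2: +80.825° → +55.628°, shortest Δλ = -25.197° (west) — does not cross 180°.
Leg 3: +55.628° → +71.682°, shortest Δλ = 16.054° (east) — does not cross 180°.
Leg 4: +71.682° → -77.432°, shortest Δλ = -149.114° (west) — does not cross 180°.
Total crossings: 0.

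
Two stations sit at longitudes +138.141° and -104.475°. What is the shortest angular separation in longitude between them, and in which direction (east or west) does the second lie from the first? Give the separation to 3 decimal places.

Raw difference: -104.475 − 138.141 = -242.616°.
Normalise into (−180°, 180°]: -242.616° + 360° = 117.384°.
Positive ⇒ the second point lies to the east; separation 117.384°.

117.384° east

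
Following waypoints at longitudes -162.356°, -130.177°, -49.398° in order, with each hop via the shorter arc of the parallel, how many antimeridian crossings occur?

0

Leg 1: -162.356° → -130.177°, shortest Δλ = 32.179° (east) — does not cross 180°.
Leg 2: -130.177° → -49.398°, shortest Δλ = 80.779° (east) — does not cross 180°.
Total crossings: 0.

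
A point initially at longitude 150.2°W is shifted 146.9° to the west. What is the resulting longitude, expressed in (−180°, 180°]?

Start at -150.2°; shift −146.9° → -297.1°.
-297.1° lies outside (−180°, 180°]; add 360° → +62.9°.

62.9°E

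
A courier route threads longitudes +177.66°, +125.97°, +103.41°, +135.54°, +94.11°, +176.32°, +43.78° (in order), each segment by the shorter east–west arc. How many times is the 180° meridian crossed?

Leg 1: +177.66° → +125.97°, shortest Δλ = -51.69° (west) — does not cross 180°.
Leg 2: +125.97° → +103.41°, shortest Δλ = -22.56° (west) — does not cross 180°.
Leg 3: +103.41° → +135.54°, shortest Δλ = 32.13° (east) — does not cross 180°.
Leg 4: +135.54° → +94.11°, shortest Δλ = -41.43° (west) — does not cross 180°.
Leg 5: +94.11° → +176.32°, shortest Δλ = 82.21° (east) — does not cross 180°.
Leg 6: +176.32° → +43.78°, shortest Δλ = -132.54° (west) — does not cross 180°.
Total crossings: 0.

0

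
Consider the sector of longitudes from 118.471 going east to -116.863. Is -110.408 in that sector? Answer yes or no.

Band width going east from +118.471° to -116.863°: ((-116.863 − 118.471) mod 360) = 124.666°.
Offset of -110.408° east of the west edge: ((-110.408 − 118.471) mod 360) = 131.121°.
131.121° > 124.666° ⇒ outside.

No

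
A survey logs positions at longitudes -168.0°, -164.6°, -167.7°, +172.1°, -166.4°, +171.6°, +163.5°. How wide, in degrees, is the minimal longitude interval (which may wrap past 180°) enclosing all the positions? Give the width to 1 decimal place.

Sort the longitudes: -168.0°, -167.7°, -166.4°, -164.6°, +163.5°, +171.6°, +172.1°.
Eastward gaps between consecutive values (wrapping around): 0.3°, 1.3°, 1.8°, 328.1°, 8.1°, 0.5°, 19.9°.
Largest gap = 328.1° ⇒ minimal covering band is its complement: 360° − 328.1° = 31.9°.
Band runs from +163.5° eastward to -164.6°, crossing the antimeridian.

31.9°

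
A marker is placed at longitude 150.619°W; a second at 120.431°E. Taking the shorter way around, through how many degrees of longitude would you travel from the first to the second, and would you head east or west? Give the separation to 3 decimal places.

Raw difference: 120.431 − -150.619 = 271.05°.
Normalise into (−180°, 180°]: 271.05° − 360° = -88.95°.
Negative ⇒ the second point lies to the west; separation 88.950°.

88.950° west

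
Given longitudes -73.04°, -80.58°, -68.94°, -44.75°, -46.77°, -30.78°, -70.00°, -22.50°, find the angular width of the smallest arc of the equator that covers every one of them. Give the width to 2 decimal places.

58.08°

Sort the longitudes: -80.58°, -73.04°, -70.00°, -68.94°, -46.77°, -44.75°, -30.78°, -22.50°.
Eastward gaps between consecutive values (wrapping around): 7.54°, 3.04°, 1.06°, 22.17°, 2.02°, 13.97°, 8.28°, 301.92°.
Largest gap = 301.92° ⇒ minimal covering band is its complement: 360° − 301.92° = 58.08°.
Band runs from -80.58° eastward to -22.50°.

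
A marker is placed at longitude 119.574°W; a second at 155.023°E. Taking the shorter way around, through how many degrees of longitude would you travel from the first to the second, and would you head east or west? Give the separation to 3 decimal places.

85.403° west

Raw difference: 155.023 − -119.574 = 274.597°.
Normalise into (−180°, 180°]: 274.597° − 360° = -85.403°.
Negative ⇒ the second point lies to the west; separation 85.403°.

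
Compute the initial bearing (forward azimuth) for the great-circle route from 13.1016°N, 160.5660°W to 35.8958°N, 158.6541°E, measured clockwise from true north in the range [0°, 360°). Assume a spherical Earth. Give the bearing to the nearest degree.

309°

Δλ = 158.6541 − -160.5660 = 319.2201°; wrapped into (−180°, 180°]: -40.7799°.
θ = atan2( sin Δλ · cos φ₂ , cos φ₁ · sin φ₂ − sin φ₁ · cos φ₂ · cos Δλ )
  = atan2(-0.52911, 0.43200) = -50.769° → normalised to [0°, 360°): 309.231°.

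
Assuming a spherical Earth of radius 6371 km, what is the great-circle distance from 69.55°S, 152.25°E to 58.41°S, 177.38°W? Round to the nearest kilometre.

Δλ = -177.38 − 152.25 = -329.63°; wrapped into (−180°, 180°]: 30.37°.
Δφ = -58.41 − -69.55 = 11.14°.
a = sin²(Δφ/2) + cos φ₁ · cos φ₂ · sin²(Δλ/2) = 0.021978.
c = 2·atan2(√a, √(1−a)) = 0.29760 rad → d = 6371·c ≈ 1896.00 km.

1896 km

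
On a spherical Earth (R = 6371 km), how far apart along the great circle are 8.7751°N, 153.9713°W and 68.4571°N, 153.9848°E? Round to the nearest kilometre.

7626 km

Δλ = 153.9848 − -153.9713 = 307.9561°; wrapped into (−180°, 180°]: -52.0439°.
Δφ = 68.4571 − 8.7751 = 59.6820°.
a = sin²(Δφ/2) + cos φ₁ · cos φ₂ · sin²(Δλ/2) = 0.317448.
c = 2·atan2(√a, √(1−a)) = 1.19705 rad → d = 6371·c ≈ 7626.42 km.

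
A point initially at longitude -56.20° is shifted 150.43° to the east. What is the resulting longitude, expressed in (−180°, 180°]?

+94.23°

Start at -56.20°; shift +150.43° → +94.23°.
+94.23° already lies in (−180°, 180°].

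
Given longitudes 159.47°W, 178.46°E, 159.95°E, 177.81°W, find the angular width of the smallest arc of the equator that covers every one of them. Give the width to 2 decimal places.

40.58°

Sort the longitudes: -177.81°, -159.47°, +159.95°, +178.46°.
Eastward gaps between consecutive values (wrapping around): 18.34°, 319.42°, 18.51°, 3.73°.
Largest gap = 319.42° ⇒ minimal covering band is its complement: 360° − 319.42° = 40.58°.
Band runs from +159.95° eastward to -159.47°, crossing the antimeridian.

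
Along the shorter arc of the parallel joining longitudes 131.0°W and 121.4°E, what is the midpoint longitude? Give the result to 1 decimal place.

175.2°E

Signed shortest Δλ from -131.0° to +121.4° is -107.6°.
Midpoint longitude = -131.0° + (-107.6°)/2 = -131.0° − 53.8° = -184.8°.
Normalise into (−180°, 180°]: +175.2°.
(The naïve average (-131.0 + +121.4)/2 = -4.8° is on the wrong side of the globe.)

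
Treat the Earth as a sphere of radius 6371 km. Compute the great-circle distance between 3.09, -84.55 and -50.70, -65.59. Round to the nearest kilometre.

6248 km

Δλ = -65.59 − -84.55 = 18.96°.
Δφ = -50.70 − 3.09 = -53.79°.
a = sin²(Δφ/2) + cos φ₁ · cos φ₂ · sin²(Δλ/2) = 0.221784.
c = 2·atan2(√a, √(1−a)) = 0.98071 rad → d = 6371·c ≈ 6248.10 km.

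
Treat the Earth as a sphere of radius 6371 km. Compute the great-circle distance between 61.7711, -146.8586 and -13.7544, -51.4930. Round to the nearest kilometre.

11633 km

Δλ = -51.4930 − -146.8586 = 95.3656°.
Δφ = -13.7544 − 61.7711 = -75.5255°.
a = sin²(Δφ/2) + cos φ₁ · cos φ₂ · sin²(Δλ/2) = 0.626222.
c = 2·atan2(√a, √(1−a)) = 1.82600 rad → d = 6371·c ≈ 11633.46 km.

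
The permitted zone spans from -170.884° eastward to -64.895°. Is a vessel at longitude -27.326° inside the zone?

Band width going east from -170.884° to -64.895°: ((-64.895 − -170.884) mod 360) = 105.989°.
Offset of -27.326° east of the west edge: ((-27.326 − -170.884) mod 360) = 143.558°.
143.558° > 105.989° ⇒ outside.

No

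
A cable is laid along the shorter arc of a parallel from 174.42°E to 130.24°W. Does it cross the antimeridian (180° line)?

Yes

Naïve |-130.24 − 174.42| = 304.66° > 180°, so the shorter arc goes the other way round — across 180°.
Signed shortest Δλ = ((-130.24 − 174.42 + 180) mod 360) − 180 = 55.34°.
Going east by 55.34° from +174.42° passes through 180° before reaching -130.24°.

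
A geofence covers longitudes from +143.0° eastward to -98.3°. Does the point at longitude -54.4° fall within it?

Band width going east from +143.0° to -98.3°: ((-98.3 − 143.0) mod 360) = 118.7°.
Offset of -54.4° east of the west edge: ((-54.4 − 143.0) mod 360) = 162.6°.
162.6° > 118.7° ⇒ outside.

No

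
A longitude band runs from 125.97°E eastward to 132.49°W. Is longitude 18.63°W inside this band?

No

Band width going east from +125.97° to -132.49°: ((-132.49 − 125.97) mod 360) = 101.54°.
Offset of -18.63° east of the west edge: ((-18.63 − 125.97) mod 360) = 215.40°.
215.40° > 101.54° ⇒ outside.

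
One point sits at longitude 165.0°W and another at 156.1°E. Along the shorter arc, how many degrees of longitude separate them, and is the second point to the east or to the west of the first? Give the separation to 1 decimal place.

38.9° west

Raw difference: 156.1 − -165.0 = 321.1°.
Normalise into (−180°, 180°]: 321.1° − 360° = -38.9°.
Negative ⇒ the second point lies to the west; separation 38.9°.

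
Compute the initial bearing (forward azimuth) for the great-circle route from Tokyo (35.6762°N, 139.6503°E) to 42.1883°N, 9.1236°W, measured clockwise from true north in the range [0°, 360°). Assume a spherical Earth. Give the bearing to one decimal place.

337.2°

Δλ = -9.1236 − 139.6503 = -148.7739°.
θ = atan2( sin Δλ · cos φ₂ , cos φ₁ · sin φ₂ − sin φ₁ · cos φ₂ · cos Δλ )
  = atan2(-0.38412, 0.91505) = -22.771° → normalised to [0°, 360°): 337.229°.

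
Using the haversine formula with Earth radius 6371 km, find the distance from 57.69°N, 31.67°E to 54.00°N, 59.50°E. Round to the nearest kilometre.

1772 km

Δλ = 59.50 − 31.67 = 27.83°.
Δφ = 54.00 − 57.69 = -3.69°.
a = sin²(Δφ/2) + cos φ₁ · cos φ₂ · sin²(Δλ/2) = 0.019206.
c = 2·atan2(√a, √(1−a)) = 0.27806 rad → d = 6371·c ≈ 1771.54 km.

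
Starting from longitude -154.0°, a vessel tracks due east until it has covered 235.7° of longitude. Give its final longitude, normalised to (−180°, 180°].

Start at -154.0°; shift +235.7° → +81.7°.
+81.7° already lies in (−180°, 180°].

+81.7°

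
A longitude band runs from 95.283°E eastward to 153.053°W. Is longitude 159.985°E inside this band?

Band width going east from +95.283° to -153.053°: ((-153.053 − 95.283) mod 360) = 111.664°.
Offset of +159.985° east of the west edge: ((159.985 − 95.283) mod 360) = 64.702°.
64.702° ≤ 111.664° ⇒ inside.

Yes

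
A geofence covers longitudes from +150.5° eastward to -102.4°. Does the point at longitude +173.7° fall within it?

Band width going east from +150.5° to -102.4°: ((-102.4 − 150.5) mod 360) = 107.1°.
Offset of +173.7° east of the west edge: ((173.7 − 150.5) mod 360) = 23.2°.
23.2° ≤ 107.1° ⇒ inside.

Yes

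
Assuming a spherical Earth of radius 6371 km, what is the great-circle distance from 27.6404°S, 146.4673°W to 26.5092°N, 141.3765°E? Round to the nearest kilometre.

9779 km

Δλ = 141.3765 − -146.4673 = 287.8438°; wrapped into (−180°, 180°]: -72.1562°.
Δφ = 26.5092 − -27.6404 = 54.1496°.
a = sin²(Δφ/2) + cos φ₁ · cos φ₂ · sin²(Δλ/2) = 0.482077.
c = 2·atan2(√a, √(1−a)) = 1.53494 rad → d = 6371·c ≈ 9779.12 km.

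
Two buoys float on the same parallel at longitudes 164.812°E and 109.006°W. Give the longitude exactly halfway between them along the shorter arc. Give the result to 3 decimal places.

152.097°W

Signed shortest Δλ from +164.812° to -109.006° is +86.182°.
Midpoint longitude = +164.812° + (+86.182°)/2 = +164.812° + 43.091° = +207.903°.
Normalise into (−180°, 180°]: -152.097°.
(The naïve average (+164.812 + -109.006)/2 = 27.903° is on the wrong side of the globe.)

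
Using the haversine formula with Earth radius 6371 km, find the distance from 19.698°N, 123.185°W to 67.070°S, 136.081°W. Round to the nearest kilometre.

9707 km

Δλ = -136.081 − -123.185 = -12.896°.
Δφ = -67.070 − 19.698 = -86.768°.
a = sin²(Δφ/2) + cos φ₁ · cos φ₂ · sin²(Δλ/2) = 0.476436.
c = 2·atan2(√a, √(1−a)) = 1.52365 rad → d = 6371·c ≈ 9707.19 km.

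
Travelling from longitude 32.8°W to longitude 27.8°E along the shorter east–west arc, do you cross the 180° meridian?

No

Signed shortest Δλ = ((27.8 − -32.8 + 180) mod 360) − 180 = 60.6°.
Going east by 60.6° from -32.8° reaches +27.8° without touching 180°.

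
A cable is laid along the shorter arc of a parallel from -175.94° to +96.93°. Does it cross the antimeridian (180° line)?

Naïve |96.93 − -175.94| = 272.87° > 180°, so the shorter arc goes the other way round — across 180°.
Signed shortest Δλ = ((96.93 − -175.94 + 180) mod 360) − 180 = -87.13°.
Going west by 87.13° from -175.94° passes through 180° before reaching +96.93°.

Yes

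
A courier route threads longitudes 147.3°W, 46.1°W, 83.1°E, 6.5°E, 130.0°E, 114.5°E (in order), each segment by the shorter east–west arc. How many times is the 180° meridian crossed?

0

Leg 1: -147.3° → -46.1°, shortest Δλ = 101.2° (east) — does not cross 180°.
Leg 2: -46.1° → +83.1°, shortest Δλ = 129.2° (east) — does not cross 180°.
Leg 3: +83.1° → +6.5°, shortest Δλ = -76.6° (west) — does not cross 180°.
Leg 4: +6.5° → +130.0°, shortest Δλ = 123.5° (east) — does not cross 180°.
Leg 5: +130.0° → +114.5°, shortest Δλ = -15.5° (west) — does not cross 180°.
Total crossings: 0.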